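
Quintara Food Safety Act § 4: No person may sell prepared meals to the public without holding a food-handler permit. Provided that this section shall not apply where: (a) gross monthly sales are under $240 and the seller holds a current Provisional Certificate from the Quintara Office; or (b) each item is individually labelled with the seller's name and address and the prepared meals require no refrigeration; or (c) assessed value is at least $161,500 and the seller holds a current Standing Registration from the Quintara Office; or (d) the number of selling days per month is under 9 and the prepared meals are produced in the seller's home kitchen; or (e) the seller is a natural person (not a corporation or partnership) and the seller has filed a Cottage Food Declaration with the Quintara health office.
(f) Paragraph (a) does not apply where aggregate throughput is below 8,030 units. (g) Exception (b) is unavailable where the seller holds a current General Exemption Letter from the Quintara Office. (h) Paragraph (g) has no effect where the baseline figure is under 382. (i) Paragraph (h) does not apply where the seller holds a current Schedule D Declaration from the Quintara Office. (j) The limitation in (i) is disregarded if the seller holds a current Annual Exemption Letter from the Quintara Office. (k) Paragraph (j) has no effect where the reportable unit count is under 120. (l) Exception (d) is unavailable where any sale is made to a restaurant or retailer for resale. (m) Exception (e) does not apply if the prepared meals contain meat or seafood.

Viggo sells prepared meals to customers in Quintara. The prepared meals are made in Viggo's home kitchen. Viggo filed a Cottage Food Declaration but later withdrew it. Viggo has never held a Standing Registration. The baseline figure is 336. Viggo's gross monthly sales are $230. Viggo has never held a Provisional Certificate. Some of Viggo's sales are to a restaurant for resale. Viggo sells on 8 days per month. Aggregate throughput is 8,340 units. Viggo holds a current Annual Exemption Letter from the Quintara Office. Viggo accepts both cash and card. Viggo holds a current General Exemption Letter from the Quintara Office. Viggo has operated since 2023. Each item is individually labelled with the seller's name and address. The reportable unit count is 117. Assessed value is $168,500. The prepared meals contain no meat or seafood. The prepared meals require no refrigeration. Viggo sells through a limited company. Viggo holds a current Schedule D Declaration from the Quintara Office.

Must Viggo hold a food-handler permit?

Yes — Viggo must hold a food-handler permit.

Exception (a) does not apply: no current Provisional Certificate is held.
Exception (b) is satisfied on its face — items are individually labelled; the prepared meals are shelf-stable. However, paragraphs (g)–(k) must be considered: (g) is triggered — a current General Exemption Letter is held. (h) is engaged (the baseline figure is 336, under the 382 limit), but yields to (i): (i) operates against (h): a current Schedule D Declaration is held. (j) operates (a current Annual Exemption Letter is held), but is itself disapplied by (k): (k) is triggered — the reportable unit count is 117, under the 120 limit. Exception (b) does not apply.
Exception (c) does not apply: no current Standing Registration is held.
Exception (d): the number of selling days per month is 8, under the 9 limit; the prepared meals are home-kitchen produced — every condition holds. But: (l) is engaged — some sales are to a restaurant for resale. So (d) is unavailable.
Exception (e) does not apply: the seller operates through a limited company.
No exception is made out. Viggo falls within the general rule.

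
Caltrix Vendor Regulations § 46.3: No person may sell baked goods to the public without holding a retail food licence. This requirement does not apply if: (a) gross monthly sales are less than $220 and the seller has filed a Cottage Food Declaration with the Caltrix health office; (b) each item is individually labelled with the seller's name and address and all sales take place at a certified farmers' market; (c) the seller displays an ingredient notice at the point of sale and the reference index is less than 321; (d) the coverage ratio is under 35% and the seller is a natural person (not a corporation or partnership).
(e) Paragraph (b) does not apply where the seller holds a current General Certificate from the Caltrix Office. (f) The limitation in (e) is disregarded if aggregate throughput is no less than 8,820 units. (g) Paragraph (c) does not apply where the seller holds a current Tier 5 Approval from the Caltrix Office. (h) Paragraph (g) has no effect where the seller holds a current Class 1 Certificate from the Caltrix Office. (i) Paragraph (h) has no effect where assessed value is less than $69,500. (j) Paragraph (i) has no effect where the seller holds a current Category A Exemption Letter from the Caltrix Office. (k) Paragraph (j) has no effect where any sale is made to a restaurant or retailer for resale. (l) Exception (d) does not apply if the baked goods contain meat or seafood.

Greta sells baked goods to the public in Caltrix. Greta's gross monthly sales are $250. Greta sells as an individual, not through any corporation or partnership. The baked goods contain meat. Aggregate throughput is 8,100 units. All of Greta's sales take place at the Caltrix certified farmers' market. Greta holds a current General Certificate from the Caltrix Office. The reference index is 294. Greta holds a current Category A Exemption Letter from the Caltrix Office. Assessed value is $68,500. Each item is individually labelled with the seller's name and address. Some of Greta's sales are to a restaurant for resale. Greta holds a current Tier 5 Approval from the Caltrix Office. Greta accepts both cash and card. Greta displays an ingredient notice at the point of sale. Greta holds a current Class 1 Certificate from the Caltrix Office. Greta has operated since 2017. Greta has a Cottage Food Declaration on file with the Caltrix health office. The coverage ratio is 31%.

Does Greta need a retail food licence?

Exception (a) does not apply: gross monthly sales are $250, not less than $220.
Exception (b)'s conditions are all satisfied: items are individually labelled; all sales are at a certified farmers' market. But applying paragraphs (e)–(f): (e) is triggered — a current General Certificate is held. (f), which would lift (e), is not engaged — aggregate throughput is 8,100 units, short of 8,820 units. (b) is therefore removed.
Exception (c)'s conditions are all satisfied: an ingredient notice is displayed; the reference index is 294, less than the 321 limit. However, paragraphs (g)–(k) must be considered: (g) is engaged — a current Tier 5 Approval is held. (h) operates (a current Class 1 Certificate is held), but yields to (i): (i) is engaged — assessed value is $68,500, less than the $69,500 limit. (j) would limit (i) — a current Category A Exemption Letter is held — but (k) sets (j) aside: (k) operates against (j): some sales are to a restaurant for resale. Exception (c) does not apply.
Exception (d) is satisfied on its face — the coverage ratio is 31%, under the 35% limit; the seller is a natural person. But applying paragraph (l): (l) is triggered — the baked goods contain meat. (d) is therefore removed.
No exception displaces § 46.3.

Yes — Greta must hold a retail food licence.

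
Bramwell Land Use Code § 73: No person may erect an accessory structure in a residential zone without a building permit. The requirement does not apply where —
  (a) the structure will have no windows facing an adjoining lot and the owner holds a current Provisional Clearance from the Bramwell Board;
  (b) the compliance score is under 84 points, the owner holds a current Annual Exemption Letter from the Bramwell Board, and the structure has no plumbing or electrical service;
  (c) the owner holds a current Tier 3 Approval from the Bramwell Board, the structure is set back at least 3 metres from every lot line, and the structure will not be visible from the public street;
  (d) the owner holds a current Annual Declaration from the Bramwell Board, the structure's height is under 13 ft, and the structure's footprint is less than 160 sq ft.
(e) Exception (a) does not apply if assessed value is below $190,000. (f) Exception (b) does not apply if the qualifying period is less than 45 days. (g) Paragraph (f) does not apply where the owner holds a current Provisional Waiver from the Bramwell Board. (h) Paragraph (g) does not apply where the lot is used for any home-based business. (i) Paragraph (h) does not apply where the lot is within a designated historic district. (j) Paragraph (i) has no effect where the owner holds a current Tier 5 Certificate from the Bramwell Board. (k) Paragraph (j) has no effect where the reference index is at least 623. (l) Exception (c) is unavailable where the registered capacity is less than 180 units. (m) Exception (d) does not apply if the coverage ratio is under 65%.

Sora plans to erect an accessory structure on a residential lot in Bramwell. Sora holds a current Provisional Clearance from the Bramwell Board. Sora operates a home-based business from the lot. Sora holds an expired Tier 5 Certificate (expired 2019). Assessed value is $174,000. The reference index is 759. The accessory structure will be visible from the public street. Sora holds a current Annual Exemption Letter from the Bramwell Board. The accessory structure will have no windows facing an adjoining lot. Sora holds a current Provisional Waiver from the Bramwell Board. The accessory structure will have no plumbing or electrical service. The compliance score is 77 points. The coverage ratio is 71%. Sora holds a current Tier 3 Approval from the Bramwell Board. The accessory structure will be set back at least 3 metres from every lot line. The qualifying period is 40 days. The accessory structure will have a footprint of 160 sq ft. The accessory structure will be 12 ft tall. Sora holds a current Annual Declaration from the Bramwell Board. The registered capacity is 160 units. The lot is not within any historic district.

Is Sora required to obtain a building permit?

Yes — Sora must obtain a building permit.

All of (a)'s requirements are met (no windows face an adjoining lot; a current Provisional Clearance is held). But: (e) applies — assessed value is $174,000, below the $190,000 limit. So (a) is unavailable.
Exception (b)'s conditions are all satisfied: the compliance score is 77 points, under the 84 points limit; a current Annual Exemption Letter is held; there is no plumbing or electrical service. Turning to paragraphs (f)–(k): (f) operates — the qualifying period is 40 days, less than the 45 days limit. (g) applies (a current Provisional Waiver is held), but is overridden by (h): (h) operates against (g): a home-based business operates on the lot. (i), which would lift (h), is not engaged — the lot is not in a historic district. Exception (b) does not apply.
Exception (c) requires that the structure will not be visible from the public street; but the structure will be visible from the street, so (c) is unavailable.
Exception (d) requires that the structure's footprint is less than 160 sq ft; but the structure's footprint is 160 sq ft, not less than 160 sq ft, so (d) is unavailable.
Every exception is unavailable, so the rule governs.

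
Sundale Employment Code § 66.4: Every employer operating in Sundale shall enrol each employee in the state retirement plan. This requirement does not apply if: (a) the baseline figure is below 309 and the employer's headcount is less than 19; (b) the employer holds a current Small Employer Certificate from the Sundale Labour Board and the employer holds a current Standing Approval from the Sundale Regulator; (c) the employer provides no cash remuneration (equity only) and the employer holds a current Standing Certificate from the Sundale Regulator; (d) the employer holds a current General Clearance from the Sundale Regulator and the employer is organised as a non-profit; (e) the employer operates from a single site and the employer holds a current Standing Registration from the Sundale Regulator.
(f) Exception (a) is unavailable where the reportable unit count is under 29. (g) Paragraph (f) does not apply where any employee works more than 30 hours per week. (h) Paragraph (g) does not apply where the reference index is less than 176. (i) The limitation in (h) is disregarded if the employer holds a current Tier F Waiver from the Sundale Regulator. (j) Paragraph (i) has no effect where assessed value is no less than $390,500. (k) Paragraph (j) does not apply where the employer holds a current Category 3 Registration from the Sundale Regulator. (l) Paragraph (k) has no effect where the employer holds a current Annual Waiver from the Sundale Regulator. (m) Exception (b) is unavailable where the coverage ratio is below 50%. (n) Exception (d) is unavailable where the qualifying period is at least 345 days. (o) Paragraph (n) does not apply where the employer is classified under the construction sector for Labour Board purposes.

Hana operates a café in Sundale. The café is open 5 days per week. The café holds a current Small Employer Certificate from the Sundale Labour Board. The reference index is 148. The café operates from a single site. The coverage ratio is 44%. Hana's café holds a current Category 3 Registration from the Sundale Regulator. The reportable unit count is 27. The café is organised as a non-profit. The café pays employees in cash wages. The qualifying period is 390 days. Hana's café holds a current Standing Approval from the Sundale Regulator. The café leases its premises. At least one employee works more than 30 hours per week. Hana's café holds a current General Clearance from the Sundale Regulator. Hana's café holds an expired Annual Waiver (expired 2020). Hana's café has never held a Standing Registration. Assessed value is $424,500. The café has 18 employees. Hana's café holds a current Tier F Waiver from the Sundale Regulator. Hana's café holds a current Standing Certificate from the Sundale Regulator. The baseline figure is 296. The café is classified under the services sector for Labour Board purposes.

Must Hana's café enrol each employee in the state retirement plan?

No — exception (a) applies; Hana's café is not required to enrol each employee in the state retirement plan.

Exception (a): the baseline figure is 296, below the 309 limit; the employer's headcount is 18, less than the 19 limit — every condition holds. Under paragraphs (f)–(l): (f) applies (the reportable unit count is 27, under the 29 limit), but yields to (g): (g) is engaged — at least one employee exceeds 30 hours/week. (h) would limit (g) — the reference index is 148, less than the 176 limit — but (i) sets (h) aside: (i) operates — a current Tier F Waiver is held. (j) operates (assessed value is $424,500, meeting the $390,500 threshold), but is set aside by (k): (k) operates against (j): a current Category 3 Registration is held. (l) is inapplicable (there is no Annual Waiver in force), so (k) stands. Exception (a) stands.
All of (b)'s requirements are met (a current Small Employer Certificate is held; a current Standing Approval is held). But applying paragraph (m): (m) is triggered — the coverage ratio is 44%, below the 50% limit. So (b) is unavailable.
Exception (c) does not apply: employees are paid cash wages.
Exception (d)'s conditions are all satisfied: a current General Clearance is held; the employer is a non-profit. Turning to paragraphs (n)–(o): (n) is triggered — the qualifying period is 390 days, meeting the 345 days threshold. (o), which would lift (n), is not triggered — the café is classified under the services sector. So (d) is unavailable.
Exception (e) does not apply: there is no Standing Registration in force.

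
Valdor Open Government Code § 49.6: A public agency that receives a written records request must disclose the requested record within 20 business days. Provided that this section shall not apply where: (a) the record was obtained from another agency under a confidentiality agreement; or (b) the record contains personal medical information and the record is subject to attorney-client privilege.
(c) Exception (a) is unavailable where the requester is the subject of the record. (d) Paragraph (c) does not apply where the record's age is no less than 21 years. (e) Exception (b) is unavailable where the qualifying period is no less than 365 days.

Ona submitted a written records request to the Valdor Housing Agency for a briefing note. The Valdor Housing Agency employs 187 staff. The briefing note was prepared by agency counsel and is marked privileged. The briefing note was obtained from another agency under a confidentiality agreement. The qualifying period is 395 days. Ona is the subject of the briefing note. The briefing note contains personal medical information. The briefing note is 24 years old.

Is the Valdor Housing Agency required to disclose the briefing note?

No — exception (a) applies; the Valdor Housing Agency is not required to disclose the briefing note.

Exception (a) is satisfied on its face — the briefing note was obtained under a confidentiality agreement. Under paragraphs (c)–(d): (c) would limit (a) — Ona is the subject of the briefing note — but (d) sets (c) aside: (d) is triggered — the record's age is 24 years, meeting the 21 years threshold. So (a) applies.
Exception (b)'s conditions are all satisfied: the briefing note contains personal medical information; the briefing note is privileged. However, paragraph (e) must be considered: (e) applies — the qualifying period is 395 days, meeting the 365 days threshold. (b) is therefore removed.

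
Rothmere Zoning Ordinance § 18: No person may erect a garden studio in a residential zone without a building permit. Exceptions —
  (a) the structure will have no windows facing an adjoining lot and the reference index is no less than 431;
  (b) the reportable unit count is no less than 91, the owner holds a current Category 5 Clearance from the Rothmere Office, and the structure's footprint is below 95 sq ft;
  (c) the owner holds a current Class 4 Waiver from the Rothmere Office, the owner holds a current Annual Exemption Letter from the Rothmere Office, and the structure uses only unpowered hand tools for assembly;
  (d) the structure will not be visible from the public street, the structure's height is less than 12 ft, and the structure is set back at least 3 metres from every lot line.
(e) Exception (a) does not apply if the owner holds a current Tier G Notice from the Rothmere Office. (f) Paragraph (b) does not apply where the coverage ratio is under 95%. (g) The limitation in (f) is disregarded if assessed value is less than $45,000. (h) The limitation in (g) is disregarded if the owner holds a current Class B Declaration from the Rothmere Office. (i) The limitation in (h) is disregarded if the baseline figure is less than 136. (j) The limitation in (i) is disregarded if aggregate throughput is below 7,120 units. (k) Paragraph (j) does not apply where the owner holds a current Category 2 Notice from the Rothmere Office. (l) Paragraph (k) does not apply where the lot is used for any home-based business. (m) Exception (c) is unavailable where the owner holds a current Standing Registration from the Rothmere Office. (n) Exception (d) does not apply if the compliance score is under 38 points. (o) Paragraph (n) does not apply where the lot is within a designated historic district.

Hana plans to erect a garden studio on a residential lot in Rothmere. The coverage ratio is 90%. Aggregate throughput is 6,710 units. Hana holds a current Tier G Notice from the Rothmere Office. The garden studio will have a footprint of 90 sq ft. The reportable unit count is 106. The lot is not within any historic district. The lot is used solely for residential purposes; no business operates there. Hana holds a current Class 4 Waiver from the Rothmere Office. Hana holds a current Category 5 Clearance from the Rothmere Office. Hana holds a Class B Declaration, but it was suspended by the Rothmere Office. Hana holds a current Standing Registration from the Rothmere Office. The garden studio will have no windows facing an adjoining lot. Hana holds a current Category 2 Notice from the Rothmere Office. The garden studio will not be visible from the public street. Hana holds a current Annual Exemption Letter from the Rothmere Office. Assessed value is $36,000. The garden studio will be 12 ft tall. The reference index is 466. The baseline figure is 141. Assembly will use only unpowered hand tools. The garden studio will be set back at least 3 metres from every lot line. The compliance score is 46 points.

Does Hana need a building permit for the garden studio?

No — exception (b) applies; Hana does not need a building permit.

All of (a)'s requirements are met (no windows face an adjoining lot; the reference index is 466, meeting the 431 threshold). Turning to paragraph (e): (e) operates — a current Tier G Notice is held. (a) is therefore removed.
Exception (b) is satisfied on its face — the reportable unit count is 106, meeting the 91 threshold; a current Category 5 Clearance is held; the structure's footprint is 90 sq ft, below the 95 sq ft limit. Applying paragraphs (f)–(l): (f) operates (the coverage ratio is 90%, under the 95% limit), but is displaced by (g): (g) operates against (f): assessed value is $36,000, less than the $45,000 limit. (h), which would lift (g), is not engaged — the Class B Declaration is not current. So (b) applies.
Exception (c)'s conditions are all satisfied: a current Class 4 Waiver is held; a current Annual Exemption Letter is held; assembly uses only hand tools. However, paragraph (m) must be considered: (m) is engaged — a current Standing Registration is held. So (c) is unavailable.
Exception (d) does not apply: the structure's height is 12 ft, not less than 12 ft.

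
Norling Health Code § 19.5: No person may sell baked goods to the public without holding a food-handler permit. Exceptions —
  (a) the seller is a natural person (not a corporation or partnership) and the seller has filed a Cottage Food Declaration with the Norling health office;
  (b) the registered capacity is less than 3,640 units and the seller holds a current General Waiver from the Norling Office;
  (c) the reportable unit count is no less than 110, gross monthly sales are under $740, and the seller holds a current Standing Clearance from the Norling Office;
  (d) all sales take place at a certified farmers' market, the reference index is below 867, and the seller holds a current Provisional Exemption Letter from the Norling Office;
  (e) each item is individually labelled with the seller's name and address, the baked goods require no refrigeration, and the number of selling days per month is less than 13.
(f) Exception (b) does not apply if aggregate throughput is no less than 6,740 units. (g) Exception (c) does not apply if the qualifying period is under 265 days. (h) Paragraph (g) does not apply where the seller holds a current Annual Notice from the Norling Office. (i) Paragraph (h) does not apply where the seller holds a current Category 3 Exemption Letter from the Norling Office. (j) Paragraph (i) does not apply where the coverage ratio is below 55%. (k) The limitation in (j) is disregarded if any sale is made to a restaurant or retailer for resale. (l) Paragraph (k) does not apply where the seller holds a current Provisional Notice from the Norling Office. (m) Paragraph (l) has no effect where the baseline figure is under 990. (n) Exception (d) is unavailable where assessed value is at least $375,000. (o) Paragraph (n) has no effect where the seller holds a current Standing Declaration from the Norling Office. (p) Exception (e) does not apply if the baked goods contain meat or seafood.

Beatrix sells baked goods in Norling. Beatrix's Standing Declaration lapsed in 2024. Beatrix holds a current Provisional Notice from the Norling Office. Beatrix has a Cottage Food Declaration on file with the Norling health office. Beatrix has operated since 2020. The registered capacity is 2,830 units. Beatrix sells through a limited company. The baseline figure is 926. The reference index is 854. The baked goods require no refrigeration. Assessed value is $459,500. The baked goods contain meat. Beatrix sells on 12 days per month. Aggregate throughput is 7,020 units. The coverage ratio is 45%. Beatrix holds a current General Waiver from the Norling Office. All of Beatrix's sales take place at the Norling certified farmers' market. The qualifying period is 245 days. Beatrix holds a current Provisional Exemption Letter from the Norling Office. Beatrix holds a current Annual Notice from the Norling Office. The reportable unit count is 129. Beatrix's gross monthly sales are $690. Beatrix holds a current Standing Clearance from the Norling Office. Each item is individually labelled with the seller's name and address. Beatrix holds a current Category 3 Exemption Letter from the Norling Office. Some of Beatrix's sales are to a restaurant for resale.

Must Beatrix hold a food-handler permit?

Exception (a) fails — the seller operates through a limited company.
All of (b)'s requirements are met (the registered capacity is 2,830 units, less than the 3,640 units limit; a current General Waiver is held). However, paragraph (f) must be considered: (f) operates against (b): aggregate throughput is 7,020 units, meeting the 6,740 units threshold. Exception (b) does not apply.
Exception (c): the reportable unit count is 129, meeting the 110 threshold; gross monthly sales are $690, under the $740 limit; a current Standing Clearance is held — every condition holds. Turning to paragraphs (g)–(m): (g) operates — the qualifying period is 245 days, under the 265 days limit. (h) would limit (g) — a current Annual Notice is held — but (i) sets (h) aside: (i) is triggered — a current Category 3 Exemption Letter is held. (j) applies (the coverage ratio is 45%, below the 55% limit), but is displaced by (k): (k) operates against (j): some sales are to a restaurant for resale. (l) is triggered (a current Provisional Notice is held), but yields to (m): (m) applies — the baseline figure is 926, under the 990 limit. So (c) is unavailable.
All of (d)'s requirements are met (all sales are at a certified farmers' market; the reference index is 854, below the 867 limit; a current Provisional Exemption Letter is held). Turning to paragraphs (n)–(o): (n) operates against (d): assessed value is $459,500, meeting the $375,000 threshold. (o), which would lift (n), does not operate here — the Standing Declaration is not current. Exception (d) does not apply.
Exception (e)'s conditions are all satisfied: items are individually labelled; the baked goods are shelf-stable; the number of selling days per month is 12, less than the 13 limit. Turning to paragraph (p): (p) operates — the baked goods contain meat. Exception (e) does not apply.
No exception displaces § 19.5.

Yes — Beatrix must hold a food-handler permit.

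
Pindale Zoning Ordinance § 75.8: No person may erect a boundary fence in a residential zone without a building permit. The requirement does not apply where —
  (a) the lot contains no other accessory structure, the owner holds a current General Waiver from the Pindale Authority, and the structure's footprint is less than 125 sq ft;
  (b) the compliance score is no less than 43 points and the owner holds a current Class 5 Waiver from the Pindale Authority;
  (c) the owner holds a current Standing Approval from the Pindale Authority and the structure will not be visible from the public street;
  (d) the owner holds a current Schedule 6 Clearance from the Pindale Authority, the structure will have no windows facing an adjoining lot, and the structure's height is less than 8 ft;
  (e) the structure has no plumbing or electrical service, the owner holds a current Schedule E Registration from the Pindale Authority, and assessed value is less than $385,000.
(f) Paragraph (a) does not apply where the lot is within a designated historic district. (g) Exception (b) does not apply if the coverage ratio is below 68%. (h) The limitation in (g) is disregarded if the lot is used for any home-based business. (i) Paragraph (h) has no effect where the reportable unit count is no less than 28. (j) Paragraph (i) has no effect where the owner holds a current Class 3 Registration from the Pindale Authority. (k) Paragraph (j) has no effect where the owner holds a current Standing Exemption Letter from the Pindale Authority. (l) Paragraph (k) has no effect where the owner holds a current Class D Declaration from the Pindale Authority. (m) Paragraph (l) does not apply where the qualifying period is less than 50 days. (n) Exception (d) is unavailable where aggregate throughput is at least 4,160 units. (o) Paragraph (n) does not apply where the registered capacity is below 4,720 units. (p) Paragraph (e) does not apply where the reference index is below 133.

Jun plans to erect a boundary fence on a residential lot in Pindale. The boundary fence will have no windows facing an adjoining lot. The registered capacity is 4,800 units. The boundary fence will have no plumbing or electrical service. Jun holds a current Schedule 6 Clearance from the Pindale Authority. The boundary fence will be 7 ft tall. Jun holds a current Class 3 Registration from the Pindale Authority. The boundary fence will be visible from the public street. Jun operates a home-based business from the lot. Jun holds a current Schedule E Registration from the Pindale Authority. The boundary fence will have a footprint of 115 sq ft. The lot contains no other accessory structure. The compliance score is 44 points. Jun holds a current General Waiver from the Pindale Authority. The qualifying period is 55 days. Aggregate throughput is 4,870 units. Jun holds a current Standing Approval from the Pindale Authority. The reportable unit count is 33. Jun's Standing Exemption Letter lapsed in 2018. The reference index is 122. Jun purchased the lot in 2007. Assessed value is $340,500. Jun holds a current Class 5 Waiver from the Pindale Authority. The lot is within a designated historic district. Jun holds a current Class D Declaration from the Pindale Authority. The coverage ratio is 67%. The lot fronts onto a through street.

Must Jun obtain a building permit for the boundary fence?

No — exception (b) applies; Jun does not need a building permit.

All of (a)'s requirements are met (the lot has no other accessory structure; a current General Waiver is held; the structure's footprint is 115 sq ft, less than the 125 sq ft limit). But: (f) is triggered — the lot is in a historic district. So (a) is unavailable.
Exception (b): the compliance score is 44 points, meeting the 43 points threshold; a current Class 5 Waiver is held — every condition holds. Under paragraphs (g)–(m): (g) would limit (b) — the coverage ratio is 67%, below the 68% limit — but (h) sets (g) aside: (h) applies — a home-based business operates on the lot. (i) applies (the reportable unit count is 33, meeting the 28 threshold), but is itself disapplied by (j): (j) operates against (i): a current Class 3 Registration is held. (k), which would lift (j), is inapplicable — the Standing Exemption Letter is not current. (b) remains available.
Exception (c) does not apply: the structure will be visible from the street.
Exception (d) is satisfied on its face — a current Schedule 6 Clearance is held; no windows face an adjoining lot; the structure's height is 7 ft, less than the 8 ft limit. However, paragraphs (n)–(o) must be considered: (n) operates against (d): aggregate throughput is 4,870 units, meeting the 4,160 units threshold. (o) does not operate here (the registered capacity is 4,800 units, not below 4,720 units), so (n) stands. So (d) is unavailable.
Exception (e)'s conditions are all satisfied: there is no plumbing or electrical service; a current Schedule E Registration is held; assessed value is $340,500, less than the $385,000 limit. However, paragraph (p) must be considered: (p) operates — the reference index is 122, below the 133 limit. (e) is therefore removed.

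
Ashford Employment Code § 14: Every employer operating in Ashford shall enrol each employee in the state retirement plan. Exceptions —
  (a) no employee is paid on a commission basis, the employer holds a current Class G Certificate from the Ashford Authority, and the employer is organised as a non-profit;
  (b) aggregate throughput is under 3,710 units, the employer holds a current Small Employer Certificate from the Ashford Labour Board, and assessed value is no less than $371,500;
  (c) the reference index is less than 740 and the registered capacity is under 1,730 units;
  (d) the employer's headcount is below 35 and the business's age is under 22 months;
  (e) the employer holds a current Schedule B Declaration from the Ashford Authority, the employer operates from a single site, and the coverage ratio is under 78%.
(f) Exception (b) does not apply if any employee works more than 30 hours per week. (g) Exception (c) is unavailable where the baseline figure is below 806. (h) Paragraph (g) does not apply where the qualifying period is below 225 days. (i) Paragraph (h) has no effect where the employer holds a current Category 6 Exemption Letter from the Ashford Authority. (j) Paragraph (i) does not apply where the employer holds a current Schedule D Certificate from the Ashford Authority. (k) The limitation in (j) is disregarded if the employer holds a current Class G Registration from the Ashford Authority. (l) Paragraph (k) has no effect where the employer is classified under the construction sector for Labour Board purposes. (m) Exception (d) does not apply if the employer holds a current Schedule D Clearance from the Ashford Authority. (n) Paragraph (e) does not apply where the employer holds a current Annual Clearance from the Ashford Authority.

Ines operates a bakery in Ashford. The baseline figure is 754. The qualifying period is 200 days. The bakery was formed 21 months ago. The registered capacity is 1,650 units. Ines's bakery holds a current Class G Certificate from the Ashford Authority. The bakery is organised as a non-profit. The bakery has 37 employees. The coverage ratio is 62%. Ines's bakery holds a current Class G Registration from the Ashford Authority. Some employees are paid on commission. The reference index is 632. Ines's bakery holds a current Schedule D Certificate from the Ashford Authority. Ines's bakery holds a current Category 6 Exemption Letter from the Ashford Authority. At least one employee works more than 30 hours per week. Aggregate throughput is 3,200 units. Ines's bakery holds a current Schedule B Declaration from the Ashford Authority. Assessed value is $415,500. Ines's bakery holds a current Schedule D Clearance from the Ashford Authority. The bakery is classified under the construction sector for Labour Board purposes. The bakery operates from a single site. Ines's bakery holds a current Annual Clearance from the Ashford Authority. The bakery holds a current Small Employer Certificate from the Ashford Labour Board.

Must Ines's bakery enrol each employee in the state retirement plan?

Exception (a) does not apply: some employees are paid on commission.
Exception (b) is satisfied on its face — aggregate throughput is 3,200 units, under the 3,710 units limit; a current Small Employer Certificate is held; assessed value is $415,500, meeting the $371,500 threshold. However, paragraph (f) must be considered: (f) operates against (b): at least one employee exceeds 30 hours/week. So (b) is unavailable.
Exception (c): the reference index is 632, less than the 740 limit; the registered capacity is 1,650 units, under the 1,730 units limit — every condition holds. Considering the limiting provisions: (g) applies (the baseline figure is 754, below the 806 limit), but is set aside by (h): (h) operates against (g): the qualifying period is 200 days, below the 225 days limit. (i) operates (a current Category 6 Exemption Letter is held), but is set aside by (j): (j) operates against (i): a current Schedule D Certificate is held. (k) is triggered (a current Class G Registration is held), but is overridden by (l): (l) operates — the bakery is classified under the construction sector. Exception (c) stands.
Exception (d) does not apply: the employer's headcount is 37, not below 35.
Exception (e)'s conditions are all satisfied: a current Schedule B Declaration is held; the employer operates from a single site; the coverage ratio is 62%, under the 78% limit. But applying paragraph (n): (n) operates against (e): a current Annual Clearance is held. So (e) is unavailable.

No — exception (c) applies; Ines's bakery is not required to enrol each employee in the state retirement plan.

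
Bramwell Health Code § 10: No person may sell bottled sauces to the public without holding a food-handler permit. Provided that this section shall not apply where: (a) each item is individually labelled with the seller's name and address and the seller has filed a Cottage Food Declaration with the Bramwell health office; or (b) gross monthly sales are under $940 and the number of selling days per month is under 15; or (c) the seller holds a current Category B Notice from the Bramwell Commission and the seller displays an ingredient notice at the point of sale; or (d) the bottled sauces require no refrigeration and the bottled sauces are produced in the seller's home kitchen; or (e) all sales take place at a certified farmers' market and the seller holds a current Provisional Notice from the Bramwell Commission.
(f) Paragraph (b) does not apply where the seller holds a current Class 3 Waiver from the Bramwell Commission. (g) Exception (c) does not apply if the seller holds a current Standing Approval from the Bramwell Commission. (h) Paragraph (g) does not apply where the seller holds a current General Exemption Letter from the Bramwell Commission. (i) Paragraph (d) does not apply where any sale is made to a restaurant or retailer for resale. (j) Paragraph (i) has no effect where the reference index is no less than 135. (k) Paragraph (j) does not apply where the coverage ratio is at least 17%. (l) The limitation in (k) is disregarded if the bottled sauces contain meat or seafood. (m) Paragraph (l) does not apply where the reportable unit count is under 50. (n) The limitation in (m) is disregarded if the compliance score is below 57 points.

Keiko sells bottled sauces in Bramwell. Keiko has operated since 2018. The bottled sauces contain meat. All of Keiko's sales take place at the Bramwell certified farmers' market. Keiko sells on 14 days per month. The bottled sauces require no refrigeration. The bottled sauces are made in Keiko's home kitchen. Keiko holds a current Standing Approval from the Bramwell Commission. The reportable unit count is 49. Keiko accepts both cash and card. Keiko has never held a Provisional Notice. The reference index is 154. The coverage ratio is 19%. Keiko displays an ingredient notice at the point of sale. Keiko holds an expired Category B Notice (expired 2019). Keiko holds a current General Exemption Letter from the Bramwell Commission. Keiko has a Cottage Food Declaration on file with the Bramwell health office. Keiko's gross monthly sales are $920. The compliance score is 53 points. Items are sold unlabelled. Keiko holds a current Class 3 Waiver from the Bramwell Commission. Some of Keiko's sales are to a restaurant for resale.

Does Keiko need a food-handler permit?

Exception (a) requires that each item is individually labelled with the seller's name and address; but items are sold unlabelled, so (a) is unavailable.
Exception (b) is satisfied on its face — gross monthly sales are $920, under the $940 limit; the number of selling days per month is 14, under the 15 limit. But: (f) is engaged — a current Class 3 Waiver is held. Exception (b) does not apply.
Exception (c) requires that the seller holds a current Category B Notice from the Bramwell Commission; but there is no Category B Notice in force, so (c) is unavailable.
Exception (d): the bottled sauces are shelf-stable; the bottled sauces are home-kitchen produced — every condition holds. As to paragraphs (i)–(n): (i) is triggered (some sales are to a restaurant for resale), but is displaced by (j): (j) operates against (i): the reference index is 154, meeting the 135 threshold. (k) would limit (j) — the coverage ratio is 19%, meeting the 17% threshold — but (l) sets (k) aside: (l) is engaged — the bottled sauces contain meat. (m) is triggered (the reportable unit count is 49, under the 50 limit), but is itself disapplied by (n): (n) is engaged — the compliance score is 53 points, below the 57 points limit. (d) remains available.
Exception (e) fails — no current Provisional Notice is held.

No — exception (d) applies; Keiko is not required to hold a food-handler permit.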